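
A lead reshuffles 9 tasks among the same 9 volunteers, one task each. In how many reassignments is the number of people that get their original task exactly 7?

Choose which 7 of the 9 are fixed: C(9,7) = 36.
The other 2 form a derangement: !2 = 1.
Total: 36 × 1 = 36.

36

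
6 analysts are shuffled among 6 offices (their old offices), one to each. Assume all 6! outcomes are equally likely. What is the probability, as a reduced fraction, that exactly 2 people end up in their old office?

3/16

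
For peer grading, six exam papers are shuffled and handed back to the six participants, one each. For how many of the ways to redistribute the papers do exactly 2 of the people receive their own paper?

135

Choose which 2 of the 6 are fixed: C(6,2) = 15.
The remaining 4 must be deranged: !4 = 9.
Total: 15 × 9 = 135.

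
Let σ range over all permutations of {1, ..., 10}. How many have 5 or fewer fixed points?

# with exactly i fixed is C(10,i)·!(10-i); sum over i=0..5:
  i=0: C(10,0)·!10 = 1·1334961 = 1334961
  i=1: C(10,1)·!9 = 10·133496 = 1334960
  i=2: C(10,2)·!8 = 45·14833 = 667485
  i=3: C(10,3)·!7 = 120·1854 = 222480
  i=4: C(10,4)·!6 = 210·265 = 55650
  i=5: C(10,5)·!5 = 252·44 = 11088
Total = 3626624.

3626624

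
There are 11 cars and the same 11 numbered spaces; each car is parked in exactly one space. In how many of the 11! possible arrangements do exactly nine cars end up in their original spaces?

55

Pick the 9 fixed positions: C(11,9) = 55 ways.
The other 2 form a derangement: !2 = 1.
Total: 55 × 1 = 55.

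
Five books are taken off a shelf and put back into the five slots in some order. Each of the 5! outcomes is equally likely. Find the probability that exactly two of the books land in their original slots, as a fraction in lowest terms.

1/6

Favorable outcomes: C(5,2)·!3 = 10·2 = 20.
Total outcomes: 5! = 120.
Probability = 20/120 = 1/6.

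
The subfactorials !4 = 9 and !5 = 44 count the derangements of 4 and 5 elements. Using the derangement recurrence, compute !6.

!6 = (6-1)·(!5 + !4) = 5·(44 + 9) = 5·53 = 265.

265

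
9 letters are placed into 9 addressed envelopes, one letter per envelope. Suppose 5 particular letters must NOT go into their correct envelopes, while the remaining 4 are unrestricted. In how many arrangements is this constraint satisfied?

205056

Let A_j be the event that the j-th constrained one is fixed. By inclusion-exclusion over the 5 events:
Σ_{j=0}^{5} (-1)^j C(5,j)(9-j)!
= C(5,0)·9! - C(5,1)·8! + C(5,2)·7! - C(5,3)·6! + C(5,4)·5! - C(5,5)·4!
= 362880 - 201600 + 50400 - 7200 + 600 - 24
= 205056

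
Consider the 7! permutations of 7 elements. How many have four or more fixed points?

92

# with exactly i fixed is C(7,i)·!(7-i); sum over i=4..7:
  i=4: C(7,4)·!3 = 35·2 = 70
  i=5: C(7,5)·!2 = 21·1 = 21
  i=6: C(7,6)·!1 = 7·0 = 0
  i=7: C(7,7)·!0 = 1·1 = 1
Total = 92.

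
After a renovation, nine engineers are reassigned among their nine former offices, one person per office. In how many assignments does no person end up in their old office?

133496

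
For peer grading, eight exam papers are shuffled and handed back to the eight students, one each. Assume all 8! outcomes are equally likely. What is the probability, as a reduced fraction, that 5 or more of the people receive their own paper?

47/13440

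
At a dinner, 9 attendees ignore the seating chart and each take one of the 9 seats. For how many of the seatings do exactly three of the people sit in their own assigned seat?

22260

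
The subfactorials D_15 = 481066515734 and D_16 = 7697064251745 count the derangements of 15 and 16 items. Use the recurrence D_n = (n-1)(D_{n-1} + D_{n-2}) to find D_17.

130850092279664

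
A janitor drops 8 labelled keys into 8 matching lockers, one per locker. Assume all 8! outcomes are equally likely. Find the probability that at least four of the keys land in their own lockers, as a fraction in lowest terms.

257/13440

Favorable outcomes: Σ_{i≥4} C(8,i)·!(8-i) = 70·9 + 56·2 + 28·1 + 8·0 + 1·1 = 771.
Total outcomes: 8! = 40320.
Probability = 771/40320 = 257/13440.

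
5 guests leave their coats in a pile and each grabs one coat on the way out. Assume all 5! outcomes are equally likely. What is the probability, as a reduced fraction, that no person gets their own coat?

11/30

Favorable outcomes: !5 = 44.
Total outcomes: 5! = 120.
Probability = 44/120 = 11/30.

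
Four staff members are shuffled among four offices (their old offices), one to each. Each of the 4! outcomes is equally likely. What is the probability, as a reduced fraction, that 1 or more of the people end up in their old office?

Favorable outcomes: Σ_{i≥1} C(4,i)·!(4-i) = 4·2 + 6·1 + 4·0 + 1·1 = 15.
Total outcomes: 4! = 24.
Probability = 15/24 = 5/8.

5/8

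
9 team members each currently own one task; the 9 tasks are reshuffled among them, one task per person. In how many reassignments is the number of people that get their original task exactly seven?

Pick the 7 fixed positions: C(9,7) = 36 ways.
The other 2 form a derangement: !2 = 1.
Total: 36 × 1 = 36.

36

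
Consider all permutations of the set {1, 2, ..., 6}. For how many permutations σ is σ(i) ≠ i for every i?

By inclusion-exclusion, !6 = Σ (-1)^k · 6!/k! for k=0..6
= 6! - 6!/1! + 6!/2! - 6!/3! + 6!/4! - 6!/5! + 6!/6!
= 720 - 720 + 360 - 120 + 30 - 6 + 1
= 265

265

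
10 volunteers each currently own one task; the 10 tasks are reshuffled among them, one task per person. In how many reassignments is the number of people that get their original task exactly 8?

45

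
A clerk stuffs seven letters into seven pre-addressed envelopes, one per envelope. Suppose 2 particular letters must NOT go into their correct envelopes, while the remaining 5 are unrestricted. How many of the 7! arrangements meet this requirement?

Let A_j be the event that the j-th constrained one is fixed. By inclusion-exclusion over the 2 events:
Σ_{j=0}^{2} (-1)^j C(2,j)(7-j)!
= C(2,0)·7! - C(2,1)·6! + C(2,2)·5!
= 5040 - 1440 + 120
= 3720

3720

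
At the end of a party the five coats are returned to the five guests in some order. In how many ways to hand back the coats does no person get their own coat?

By inclusion-exclusion, !5 = Σ (-1)^k · 5!/k! for k=0..5
= 5! - 5!/1! + 5!/2! - 5!/3! + 5!/4! - 5!/5!
= 120 - 120 + 60 - 20 + 5 - 1
= 44

44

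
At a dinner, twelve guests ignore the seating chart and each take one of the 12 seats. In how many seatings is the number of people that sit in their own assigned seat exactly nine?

440

Pick the 9 fixed positions: C(12,9) = 220 ways.
The remaining 3 must be deranged: !3 = 2.
Total: 220 × 2 = 440.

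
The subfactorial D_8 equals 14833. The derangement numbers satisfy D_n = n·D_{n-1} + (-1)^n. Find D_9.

133496

D_9 = 9·14833 - 1 = 133496.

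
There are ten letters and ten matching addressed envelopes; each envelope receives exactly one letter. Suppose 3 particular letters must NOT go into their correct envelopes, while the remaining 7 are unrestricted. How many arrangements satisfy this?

2656080

Let A_j be the event that the j-th constrained one is fixed. By inclusion-exclusion over the 3 events:
Σ_{j=0}^{3} (-1)^j C(3,j)(10-j)!
= C(3,0)·10! - C(3,1)·9! + C(3,2)·8! - C(3,3)·7!
= 3628800 - 1088640 + 120960 - 5040
= 2656080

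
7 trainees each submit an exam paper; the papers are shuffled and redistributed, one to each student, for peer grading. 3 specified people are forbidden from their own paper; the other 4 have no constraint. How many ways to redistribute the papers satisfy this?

Let A_j be the event that the j-th constrained one is fixed. By inclusion-exclusion over the 3 events:
Σ_{j=0}^{3} (-1)^j C(3,j)(7-j)!
= C(3,0)·7! - C(3,1)·6! + C(3,2)·5! - C(3,3)·4!
= 5040 - 2160 + 360 - 24
= 3216

3216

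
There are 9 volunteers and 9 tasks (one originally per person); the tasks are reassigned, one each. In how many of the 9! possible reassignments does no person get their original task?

133496

Recurrence: !9 = 9·!8 + (-1)^9.
!9 = 9·14833 - 1 = 133496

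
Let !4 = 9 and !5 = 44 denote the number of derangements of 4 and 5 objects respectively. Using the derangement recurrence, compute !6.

265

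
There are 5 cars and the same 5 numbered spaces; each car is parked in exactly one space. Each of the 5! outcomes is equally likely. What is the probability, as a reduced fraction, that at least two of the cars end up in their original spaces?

Favorable outcomes: Σ_{i≥2} C(5,i)·!(5-i) = 10·2 + 10·1 + 5·0 + 1·1 = 31.
Total outcomes: 5! = 120.
Probability = 31/120 = 31/120.

31/120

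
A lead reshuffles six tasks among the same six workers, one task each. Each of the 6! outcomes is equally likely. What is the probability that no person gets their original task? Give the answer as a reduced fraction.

53/144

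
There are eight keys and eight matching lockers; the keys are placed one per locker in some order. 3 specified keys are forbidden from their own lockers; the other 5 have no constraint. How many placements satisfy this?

27240

Inclusion-exclusion on the 3 forbidden self-matches:
Σ_{j=0}^{3} (-1)^j C(3,j)(8-j)!
= C(3,0)·8! - C(3,1)·7! + C(3,2)·6! - C(3,3)·5!
= 40320 - 15120 + 2160 - 120
= 27240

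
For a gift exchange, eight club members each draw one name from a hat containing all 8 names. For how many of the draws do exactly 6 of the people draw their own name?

Choose which 6 of the 8 are fixed: C(8,6) = 28.
The remaining 2 must be deranged: !2 = 1.
Total: 28 × 1 = 28.

28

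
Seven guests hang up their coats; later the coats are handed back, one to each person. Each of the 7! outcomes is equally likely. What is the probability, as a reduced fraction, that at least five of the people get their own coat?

Favorable outcomes: Σ_{i≥5} C(7,i)·!(7-i) = 21·1 + 7·0 + 1·1 = 22.
Total outcomes: 7! = 5040.
Probability = 22/5040 = 11/2520.

11/2520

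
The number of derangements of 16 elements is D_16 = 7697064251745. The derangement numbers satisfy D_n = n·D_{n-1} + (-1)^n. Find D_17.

D_17 = 17·7697064251745 - 1 = 130850092279664.

130850092279664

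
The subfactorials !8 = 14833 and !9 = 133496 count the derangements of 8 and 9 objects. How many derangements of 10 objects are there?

!10 = (10-1)·(!9 + !8) = 9·(133496 + 14833) = 9·148329 = 1334961.

1334961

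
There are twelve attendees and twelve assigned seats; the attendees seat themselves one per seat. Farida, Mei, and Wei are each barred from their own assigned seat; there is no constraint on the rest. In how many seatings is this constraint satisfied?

369774720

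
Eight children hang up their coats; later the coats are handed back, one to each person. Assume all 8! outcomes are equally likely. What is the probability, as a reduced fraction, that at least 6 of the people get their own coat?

29/40320

Favorable outcomes: Σ_{i≥6} C(8,i)·!(8-i) = 28·1 + 8·0 + 1·1 = 29.
Total outcomes: 8! = 40320.
Probability = 29/40320 = 29/40320.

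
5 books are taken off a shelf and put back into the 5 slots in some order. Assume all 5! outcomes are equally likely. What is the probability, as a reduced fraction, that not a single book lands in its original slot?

11/30

Favorable outcomes: !5 = 44.
Total outcomes: 5! = 120.
Probability = 44/120 = 11/30.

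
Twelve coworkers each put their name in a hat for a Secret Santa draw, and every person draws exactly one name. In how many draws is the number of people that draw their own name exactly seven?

34848

Pick the 7 fixed positions: C(12,7) = 792 ways.
The other 5 form a derangement: !5 = 44.
Total: 792 × 44 = 34848.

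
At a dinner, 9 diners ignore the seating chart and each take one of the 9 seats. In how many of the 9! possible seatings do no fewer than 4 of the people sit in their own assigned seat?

6883

Sum C(9,i)·!(9-i) for i = 4..9:
  i=4: C(9,4)·!5 = 126·44 = 5544
  i=5: C(9,5)·!4 = 126·9 = 1134
  i=6: C(9,6)·!3 = 84·2 = 168
  i=7: C(9,7)·!2 = 36·1 = 36
  i=8: C(9,8)·!1 = 9·0 = 0
  i=9: C(9,9)·!0 = 1·1 = 1
Total = 6883.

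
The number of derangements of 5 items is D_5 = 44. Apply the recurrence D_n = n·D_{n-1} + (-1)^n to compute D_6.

265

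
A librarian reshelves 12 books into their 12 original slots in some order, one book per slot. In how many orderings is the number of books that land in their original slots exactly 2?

88107426

Choose which 2 of the 12 are fixed: C(12,2) = 66.
The other 10 form a derangement: !10 = 1334961.
Total: 66 × 1334961 = 88107426.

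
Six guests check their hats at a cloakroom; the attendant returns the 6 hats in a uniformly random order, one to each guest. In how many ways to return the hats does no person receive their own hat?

Recurrence: !6 = 5·(!5 + !4).
!6 = 5·(44 + 9) = 5·53 = 265

265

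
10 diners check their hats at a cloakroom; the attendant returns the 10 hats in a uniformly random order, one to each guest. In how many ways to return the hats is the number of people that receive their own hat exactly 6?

1890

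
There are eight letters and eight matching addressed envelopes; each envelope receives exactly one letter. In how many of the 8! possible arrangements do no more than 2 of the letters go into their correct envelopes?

37085

# with exactly i fixed is C(8,i)·!(8-i); sum over i=0..2:
  i=0: C(8,0)·!8 = 1·14833 = 14833
  i=1: C(8,1)·!7 = 8·1854 = 14832
  i=2: C(8,2)·!6 = 28·265 = 7420
Total = 37085.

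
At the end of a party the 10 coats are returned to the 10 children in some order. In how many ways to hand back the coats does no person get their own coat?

1334961

Use !n = n·!(n-1) + (-1)^n.
!10 = 10·133496 + 1 = 1334961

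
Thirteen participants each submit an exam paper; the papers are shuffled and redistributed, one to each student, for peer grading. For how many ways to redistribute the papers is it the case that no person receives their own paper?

By inclusion-exclusion, !13 = Σ (-1)^k · 13!/k! for k=0..13
= 13! - 13!/1! + 13!/2! - 13!/3! + 13!/4! - 13!/5! + 13!/6! - 13!/7! + 13!/8! - 13!/9! + 13!/10! - 13!/11! + 13!/12! - 13!/13!
= 6227020800 - 6227020800 + 3113510400 - 1037836800 + 259459200 - 51891840 + 8648640 - 1235520 + 154440 - 17160 + 1716 - 156 + 13 - 1
= 2290792932

2290792932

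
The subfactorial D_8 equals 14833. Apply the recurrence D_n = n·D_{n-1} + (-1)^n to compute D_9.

D_9 = 9·14833 - 1 = 133496.

133496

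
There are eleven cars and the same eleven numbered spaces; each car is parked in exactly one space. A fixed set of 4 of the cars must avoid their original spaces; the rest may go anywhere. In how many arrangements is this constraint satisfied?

Let A_j be the event that the j-th constrained one is fixed. By inclusion-exclusion over the 4 events:
Σ_{j=0}^{4} (-1)^j C(4,j)(11-j)!
= C(4,0)·11! - C(4,1)·10! + C(4,2)·9! - C(4,3)·8! + C(4,4)·7!
= 39916800 - 14515200 + 2177280 - 161280 + 5040
= 27422640

27422640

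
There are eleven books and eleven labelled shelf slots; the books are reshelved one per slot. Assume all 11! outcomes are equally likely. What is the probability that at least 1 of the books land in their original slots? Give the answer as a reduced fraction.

2523223/3991680

Favorable outcomes: Σ_{i≥1} C(11,i)·!(11-i) = 11·1334961 + 55·133496 + 165·14833 + 330·1854 + 462·265 + 462·44 + 330·9 + 165·2 + 55·1 + 11·0 + 1·1 = 25232230.
Total outcomes: 11! = 39916800.
Probability = 25232230/39916800 = 2523223/3991680.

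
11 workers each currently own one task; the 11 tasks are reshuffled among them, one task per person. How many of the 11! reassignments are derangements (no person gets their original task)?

The subfactorial !11 = [11!/e] (nearest integer).
11! = 39916800, and 39916800/e ≈ 14684570.08, so !11 = 14684570.

14684570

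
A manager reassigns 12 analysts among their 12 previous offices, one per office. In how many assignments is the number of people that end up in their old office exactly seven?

34848

Pick the 7 fixed positions: C(12,7) = 792 ways.
The remaining 5 must be deranged: !5 = 44.
Total: 792 × 44 = 34848.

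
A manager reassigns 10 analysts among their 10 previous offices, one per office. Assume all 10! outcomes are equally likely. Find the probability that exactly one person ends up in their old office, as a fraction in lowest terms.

16687/45360

Favorable outcomes: C(10,1)·!9 = 10·133496 = 1334960.
Total outcomes: 10! = 3628800.
Probability = 1334960/3628800 = 16687/45360.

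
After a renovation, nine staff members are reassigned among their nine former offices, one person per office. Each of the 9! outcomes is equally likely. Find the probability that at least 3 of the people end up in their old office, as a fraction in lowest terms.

29143/362880

Favorable outcomes: Σ_{i≥3} C(9,i)·!(9-i) = 84·265 + 126·44 + 126·9 + 84·2 + 36·1 + 9·0 + 1·1 = 29143.
Total outcomes: 9! = 362880.
Probability = 29143/362880 = 29143/362880.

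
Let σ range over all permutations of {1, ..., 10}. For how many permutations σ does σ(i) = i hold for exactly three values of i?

222480

Choose which 3 of the 10 are fixed: C(10,3) = 120.
The remaining 7 must be deranged: !7 = 1854.
Total: 120 × 1854 = 222480.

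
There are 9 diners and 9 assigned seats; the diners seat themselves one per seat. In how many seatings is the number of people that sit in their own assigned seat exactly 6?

168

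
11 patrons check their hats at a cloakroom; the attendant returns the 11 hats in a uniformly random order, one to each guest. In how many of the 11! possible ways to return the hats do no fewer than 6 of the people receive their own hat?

# with exactly i fixed is C(11,i)·!(11-i); sum over i=6..11:
  i=6: C(11,6)·!5 = 462·44 = 20328
  i=7: C(11,7)·!4 = 330·9 = 2970
  i=8: C(11,8)·!3 = 165·2 = 330
  i=9: C(11,9)·!2 = 55·1 = 55
  i=10: C(11,10)·!1 = 11·0 = 0
  i=11: C(11,11)·!0 = 1·1 = 1
Total = 23684.

23684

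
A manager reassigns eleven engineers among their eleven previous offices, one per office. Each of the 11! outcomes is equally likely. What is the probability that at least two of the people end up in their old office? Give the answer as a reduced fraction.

10547659/39916800

Favorable outcomes: Σ_{i≥2} C(11,i)·!(11-i) = 55·133496 + 165·14833 + 330·1854 + 462·265 + 462·44 + 330·9 + 165·2 + 55·1 + 11·0 + 1·1 = 10547659.
Total outcomes: 11! = 39916800.
Probability = 10547659/39916800 = 10547659/39916800.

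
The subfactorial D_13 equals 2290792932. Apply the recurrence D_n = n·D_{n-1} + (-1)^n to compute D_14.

32071101049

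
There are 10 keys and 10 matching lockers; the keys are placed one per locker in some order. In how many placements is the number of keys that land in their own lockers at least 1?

Sum C(10,i)·!(10-i) for i = 1..10:
  i=1: C(10,1)·!9 = 10·133496 = 1334960
  i=2: C(10,2)·!8 = 45·14833 = 667485
  i=3: C(10,3)·!7 = 120·1854 = 222480
  i=4: C(10,4)·!6 = 210·265 = 55650
  i=5: C(10,5)·!5 = 252·44 = 11088
  i=6: C(10,6)·!4 = 210·9 = 1890
  i=7: C(10,7)·!3 = 120·2 = 240
  i=8: C(10,8)·!2 = 45·1 = 45
  i=9: C(10,9)·!1 = 10·0 = 0
  i=10: C(10,10)·!0 = 1·1 = 1
Total = 2293839.

2293839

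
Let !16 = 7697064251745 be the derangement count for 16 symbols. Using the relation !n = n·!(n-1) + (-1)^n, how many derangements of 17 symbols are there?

!17 = 17·7697064251745 - 1 = 130850092279664.

130850092279664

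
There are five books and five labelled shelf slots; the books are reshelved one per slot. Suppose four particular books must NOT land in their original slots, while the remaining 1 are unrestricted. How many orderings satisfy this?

53

Inclusion-exclusion on the 4 forbidden self-matches:
Σ_{j=0}^{4} (-1)^j C(4,j)(5-j)!
= C(4,0)·5! - C(4,1)·4! + C(4,2)·3! - C(4,3)·2! + C(4,4)·1!
= 120 - 96 + 36 - 8 + 1
= 53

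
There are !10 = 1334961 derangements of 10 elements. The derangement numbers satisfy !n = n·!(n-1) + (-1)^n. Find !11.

14684570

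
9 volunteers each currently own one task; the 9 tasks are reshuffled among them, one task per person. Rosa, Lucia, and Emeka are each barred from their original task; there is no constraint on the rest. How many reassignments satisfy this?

Inclusion-exclusion on the 3 forbidden self-matches:
Σ_{j=0}^{3} (-1)^j C(3,j)(9-j)!
= C(3,0)·9! - C(3,1)·8! + C(3,2)·7! - C(3,3)·6!
= 362880 - 120960 + 15120 - 720
= 256320

256320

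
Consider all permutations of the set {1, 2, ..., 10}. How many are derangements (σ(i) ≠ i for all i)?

1334961

Use !n = (n-1)(!(n-1) + !(n-2)).
!10 = 9·(133496 + 14833) = 9·148329 = 1334961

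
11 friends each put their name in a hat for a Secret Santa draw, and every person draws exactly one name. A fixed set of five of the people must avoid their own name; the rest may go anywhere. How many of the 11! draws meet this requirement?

Inclusion-exclusion on the 5 forbidden self-matches:
Σ_{j=0}^{5} (-1)^j C(5,j)(11-j)!
= C(5,0)·11! - C(5,1)·10! + C(5,2)·9! - C(5,3)·8! + C(5,4)·7! - C(5,5)·6!
= 39916800 - 18144000 + 3628800 - 403200 + 25200 - 720
= 25022880

25022880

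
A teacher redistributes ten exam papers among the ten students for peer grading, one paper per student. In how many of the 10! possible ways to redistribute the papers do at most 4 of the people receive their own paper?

Sum C(10,i)·!(10-i) for i = 0..4:
  i=0: C(10,0)·!10 = 1·1334961 = 1334961
  i=1: C(10,1)·!9 = 10·133496 = 1334960
  i=2: C(10,2)·!8 = 45·14833 = 667485
  i=3: C(10,3)·!7 = 120·1854 = 222480
  i=4: C(10,4)·!6 = 210·265 = 55650
Total = 3615536.

3615536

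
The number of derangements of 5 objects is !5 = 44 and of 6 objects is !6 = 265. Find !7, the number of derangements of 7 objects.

1854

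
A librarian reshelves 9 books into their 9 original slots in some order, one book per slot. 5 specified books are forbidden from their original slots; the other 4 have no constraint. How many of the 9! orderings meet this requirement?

205056

Let A_j be the event that the j-th constrained one is fixed. By inclusion-exclusion over the 5 events:
Σ_{j=0}^{5} (-1)^j C(5,j)(9-j)!
= C(5,0)·9! - C(5,1)·8! + C(5,2)·7! - C(5,3)·6! + C(5,4)·5! - C(5,5)·4!
= 362880 - 201600 + 50400 - 7200 + 600 - 24
= 205056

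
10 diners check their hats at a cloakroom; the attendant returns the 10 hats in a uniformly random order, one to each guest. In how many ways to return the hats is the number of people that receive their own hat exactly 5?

11088

Pick the 5 fixed positions: C(10,5) = 252 ways.
The remaining 5 must be deranged: !5 = 44.
Total: 252 × 44 = 11088.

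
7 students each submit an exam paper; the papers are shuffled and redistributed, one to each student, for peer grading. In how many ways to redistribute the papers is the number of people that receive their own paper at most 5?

Sum C(7,i)·!(7-i) for i = 0..5:
  i=0: C(7,0)·!7 = 1·1854 = 1854
  i=1: C(7,1)·!6 = 7·265 = 1855
  i=2: C(7,2)·!5 = 21·44 = 924
  i=3: C(7,3)·!4 = 35·9 = 315
  i=4: C(7,4)·!3 = 35·2 = 70
  i=5: C(7,5)·!2 = 21·1 = 21
Total = 5039.

5039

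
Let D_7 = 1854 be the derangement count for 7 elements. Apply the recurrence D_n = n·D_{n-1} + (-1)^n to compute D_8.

14833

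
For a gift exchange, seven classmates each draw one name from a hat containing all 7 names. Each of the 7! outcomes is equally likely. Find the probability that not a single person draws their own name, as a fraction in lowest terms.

Favorable outcomes: !7 = 1854.
Total outcomes: 7! = 5040.
Probability = 1854/5040 = 103/280.

103/280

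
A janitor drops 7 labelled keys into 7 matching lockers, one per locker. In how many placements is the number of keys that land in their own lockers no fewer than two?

1331

# with exactly i fixed is C(7,i)·!(7-i); sum over i=2..7:
  i=2: C(7,2)·!5 = 21·44 = 924
  i=3: C(7,3)·!4 = 35·9 = 315
  i=4: C(7,4)·!3 = 35·2 = 70
  i=5: C(7,5)·!2 = 21·1 = 21
  i=6: C(7,6)·!1 = 7·0 = 0
  i=7: C(7,7)·!0 = 1·1 = 1
Total = 1331.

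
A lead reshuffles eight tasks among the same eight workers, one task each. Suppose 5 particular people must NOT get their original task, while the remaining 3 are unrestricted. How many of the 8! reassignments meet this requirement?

21234

Inclusion-exclusion on the 5 forbidden self-matches:
Σ_{j=0}^{5} (-1)^j C(5,j)(8-j)!
= C(5,0)·8! - C(5,1)·7! + C(5,2)·6! - C(5,3)·5! + C(5,4)·4! - C(5,5)·3!
= 40320 - 25200 + 7200 - 1200 + 120 - 6
= 21234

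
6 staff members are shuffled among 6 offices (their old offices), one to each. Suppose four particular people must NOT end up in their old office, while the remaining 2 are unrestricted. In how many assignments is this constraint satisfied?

Let A_j be the event that the j-th constrained one is fixed. By inclusion-exclusion over the 4 events:
Σ_{j=0}^{4} (-1)^j C(4,j)(6-j)!
= C(4,0)·6! - C(4,1)·5! + C(4,2)·4! - C(4,3)·3! + C(4,4)·2!
= 720 - 480 + 144 - 24 + 2
= 362

362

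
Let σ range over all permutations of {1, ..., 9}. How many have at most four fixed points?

361541

Sum C(9,i)·!(9-i) for i = 0..4:
  i=0: C(9,0)·!9 = 1·133496 = 133496
  i=1: C(9,1)·!8 = 9·14833 = 133497
  i=2: C(9,2)·!7 = 36·1854 = 66744
  i=3: C(9,3)·!6 = 84·265 = 22260
  i=4: C(9,4)·!5 = 126·44 = 5544
Total = 361541.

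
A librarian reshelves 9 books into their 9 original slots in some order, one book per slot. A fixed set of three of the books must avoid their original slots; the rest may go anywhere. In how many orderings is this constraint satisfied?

Let A_j be the event that the j-th constrained one is fixed. By inclusion-exclusion over the 3 events:
Σ_{j=0}^{3} (-1)^j C(3,j)(9-j)!
= C(3,0)·9! - C(3,1)·8! + C(3,2)·7! - C(3,3)·6!
= 362880 - 120960 + 15120 - 720
= 256320

256320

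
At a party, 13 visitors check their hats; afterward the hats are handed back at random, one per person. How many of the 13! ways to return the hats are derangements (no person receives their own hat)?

2290792932

!13 is the nearest integer to 13!/e.
13! = 6227020800, and 6227020800/e ≈ 2290792932.07, so !13 = 2290792932.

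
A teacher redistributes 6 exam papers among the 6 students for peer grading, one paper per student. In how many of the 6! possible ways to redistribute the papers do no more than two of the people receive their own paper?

664

# with exactly i fixed is C(6,i)·!(6-i); sum over i=0..2:
  i=0: C(6,0)·!6 = 1·265 = 265
  i=1: C(6,1)·!5 = 6·44 = 264
  i=2: C(6,2)·!4 = 15·9 = 135
Total = 664.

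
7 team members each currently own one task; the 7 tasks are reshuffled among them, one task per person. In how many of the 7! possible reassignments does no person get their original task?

1854

The subfactorial !7 = [7!/e] (nearest integer).
7! = 5040, and 5040/e ≈ 1854.11, so !7 = 1854.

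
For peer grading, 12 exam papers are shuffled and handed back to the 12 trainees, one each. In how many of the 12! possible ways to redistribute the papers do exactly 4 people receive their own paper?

Choose which 4 of the 12 are fixed: C(12,4) = 495.
The remaining 8 must be deranged: !8 = 14833.
Total: 495 × 14833 = 7342335.

7342335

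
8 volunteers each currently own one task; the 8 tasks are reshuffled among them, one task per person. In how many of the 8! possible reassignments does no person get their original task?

!8 is the nearest integer to 8!/e.
8! = 40320, and 40320/e ≈ 14832.90, so !8 = 14833.

14833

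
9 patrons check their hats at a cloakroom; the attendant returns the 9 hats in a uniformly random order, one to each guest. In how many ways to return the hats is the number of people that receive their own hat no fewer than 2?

95887

# with exactly i fixed is C(9,i)·!(9-i); sum over i=2..9:
  i=2: C(9,2)·!7 = 36·1854 = 66744
  i=3: C(9,3)·!6 = 84·265 = 22260
  i=4: C(9,4)·!5 = 126·44 = 5544
  i=5: C(9,5)·!4 = 126·9 = 1134
  i=6: C(9,6)·!3 = 84·2 = 168
  i=7: C(9,7)·!2 = 36·1 = 36
  i=8: C(9,8)·!1 = 9·0 = 0
  i=9: C(9,9)·!0 = 1·1 = 1
Total = 95887.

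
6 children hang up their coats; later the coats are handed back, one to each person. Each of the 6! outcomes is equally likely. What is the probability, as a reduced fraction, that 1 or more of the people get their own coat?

91/144

Favorable outcomes: Σ_{i≥1} C(6,i)·!(6-i) = 6·44 + 15·9 + 20·2 + 15·1 + 6·0 + 1·1 = 455.
Total outcomes: 6! = 720.
Probability = 455/720 = 91/144.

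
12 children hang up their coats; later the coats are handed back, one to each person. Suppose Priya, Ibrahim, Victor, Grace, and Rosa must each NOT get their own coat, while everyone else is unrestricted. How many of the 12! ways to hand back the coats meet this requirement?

312273360

Let A_j be the event that the j-th constrained one is fixed. By inclusion-exclusion over the 5 events:
Σ_{j=0}^{5} (-1)^j C(5,j)(12-j)!
= C(5,0)·12! - C(5,1)·11! + C(5,2)·10! - C(5,3)·9! + C(5,4)·8! - C(5,5)·7!
= 479001600 - 199584000 + 36288000 - 3628800 + 201600 - 5040
= 312273360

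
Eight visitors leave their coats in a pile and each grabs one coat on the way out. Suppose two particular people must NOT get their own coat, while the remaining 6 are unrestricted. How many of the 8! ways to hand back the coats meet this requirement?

30960

Inclusion-exclusion on the 2 forbidden self-matches:
Σ_{j=0}^{2} (-1)^j C(2,j)(8-j)!
= C(2,0)·8! - C(2,1)·7! + C(2,2)·6!
= 40320 - 10080 + 720
= 30960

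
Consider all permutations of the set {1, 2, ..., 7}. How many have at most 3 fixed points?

4948

Sum C(7,i)·!(7-i) for i = 0..3:
  i=0: C(7,0)·!7 = 1·1854 = 1854
  i=1: C(7,1)·!6 = 7·265 = 1855
  i=2: C(7,2)·!5 = 21·44 = 924
  i=3: C(7,3)·!4 = 35·9 = 315
Total = 4948.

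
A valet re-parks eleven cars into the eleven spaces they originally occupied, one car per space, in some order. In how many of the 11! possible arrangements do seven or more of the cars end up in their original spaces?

3356

# with exactly i fixed is C(11,i)·!(11-i); sum over i=7..11:
  i=7: C(11,7)·!4 = 330·9 = 2970
  i=8: C(11,8)·!3 = 165·2 = 330
  i=9: C(11,9)·!2 = 55·1 = 55
  i=10: C(11,10)·!1 = 11·0 = 0
  i=11: C(11,11)·!0 = 1·1 = 1
Total = 3356.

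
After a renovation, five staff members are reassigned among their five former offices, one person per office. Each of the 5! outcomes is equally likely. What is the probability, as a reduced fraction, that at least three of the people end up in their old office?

Favorable outcomes: Σ_{i≥3} C(5,i)·!(5-i) = 10·1 + 5·0 + 1·1 = 11.
Total outcomes: 5! = 120.
Probability = 11/120 = 11/120.

11/120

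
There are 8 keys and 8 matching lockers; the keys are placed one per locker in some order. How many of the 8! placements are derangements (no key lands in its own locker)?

The number of derangements of 8 is !8 = Σ_{k=0}^{8} (-1)^k·8!/k!
= 8! - 8!/1! + 8!/2! - 8!/3! + 8!/4! - 8!/5! + 8!/6! - 8!/7! + 8!/8!
= 40320 - 40320 + 20160 - 6720 + 1680 - 336 + 56 - 8 + 1
= 14833

14833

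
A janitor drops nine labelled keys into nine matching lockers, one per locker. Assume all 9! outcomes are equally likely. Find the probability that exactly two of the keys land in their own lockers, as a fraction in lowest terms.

103/560

Favorable outcomes: C(9,2)·!7 = 36·1854 = 66744.
Total outcomes: 9! = 362880.
Probability = 66744/362880 = 103/560.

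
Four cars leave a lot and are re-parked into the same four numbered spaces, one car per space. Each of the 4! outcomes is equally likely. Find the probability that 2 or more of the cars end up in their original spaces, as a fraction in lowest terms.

7/24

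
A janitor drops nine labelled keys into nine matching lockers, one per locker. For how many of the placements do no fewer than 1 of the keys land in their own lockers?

# with exactly i fixed is C(9,i)·!(9-i); sum over i=1..9:
  i=1: C(9,1)·!8 = 9·14833 = 133497
  i=2: C(9,2)·!7 = 36·1854 = 66744
  i=3: C(9,3)·!6 = 84·265 = 22260
  i=4: C(9,4)·!5 = 126·44 = 5544
  i=5: C(9,5)·!4 = 126·9 = 1134
  i=6: C(9,6)·!3 = 84·2 = 168
  i=7: C(9,7)·!2 = 36·1 = 36
  i=8: C(9,8)·!1 = 9·0 = 0
  i=9: C(9,9)·!0 = 1·1 = 1
Total = 229384.

229384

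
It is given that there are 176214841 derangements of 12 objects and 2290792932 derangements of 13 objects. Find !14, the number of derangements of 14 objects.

32071101049

!14 = (14-1)·(!13 + !12) = 13·(2290792932 + 176214841) = 13·2467007773 = 32071101049.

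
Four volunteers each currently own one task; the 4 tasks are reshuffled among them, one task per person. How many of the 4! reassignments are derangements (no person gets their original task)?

9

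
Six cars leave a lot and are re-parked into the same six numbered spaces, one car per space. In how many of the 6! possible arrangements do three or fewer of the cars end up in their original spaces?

# with exactly i fixed is C(6,i)·!(6-i); sum over i=0..3:
  i=0: C(6,0)·!6 = 1·265 = 265
  i=1: C(6,1)·!5 = 6·44 = 264
  i=2: C(6,2)·!4 = 15·9 = 135
  i=3: C(6,3)·!3 = 20·2 = 40
Total = 704.

704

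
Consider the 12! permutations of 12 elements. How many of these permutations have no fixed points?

176214841

!12 is the nearest integer to 12!/e.
12! = 479001600, and 479001600/e ≈ 176214840.93, so !12 = 176214841.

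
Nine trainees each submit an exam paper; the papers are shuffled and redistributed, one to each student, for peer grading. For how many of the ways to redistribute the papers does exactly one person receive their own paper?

133497

Choose which one of the 9 is fixed: C(9,1) = 9.
The remaining 8 must be deranged: !8 = 14833.
Total: 9 × 14833 = 133497.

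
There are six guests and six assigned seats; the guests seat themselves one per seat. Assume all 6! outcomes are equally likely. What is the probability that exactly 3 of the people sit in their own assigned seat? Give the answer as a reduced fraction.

Favorable outcomes: C(6,3)·!3 = 20·2 = 40.
Total outcomes: 6! = 720.
Probability = 40/720 = 1/18.

1/18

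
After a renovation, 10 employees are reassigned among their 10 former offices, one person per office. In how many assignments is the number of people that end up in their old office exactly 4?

55650

Pick the 4 fixed positions: C(10,4) = 210 ways.
The remaining 6 must be deranged: !6 = 265.
Total: 210 × 265 = 55650.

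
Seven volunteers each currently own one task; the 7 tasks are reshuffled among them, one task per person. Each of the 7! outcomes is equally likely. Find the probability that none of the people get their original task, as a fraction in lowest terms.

Favorable outcomes: !7 = 1854.
Total outcomes: 7! = 5040.
Probability = 1854/5040 = 103/280.

103/280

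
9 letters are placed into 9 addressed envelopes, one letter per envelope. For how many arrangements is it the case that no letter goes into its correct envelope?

133496

The subfactorial !9 = [9!/e] (nearest integer).
9! = 362880, and 362880/e ≈ 133496.09, so !9 = 133496.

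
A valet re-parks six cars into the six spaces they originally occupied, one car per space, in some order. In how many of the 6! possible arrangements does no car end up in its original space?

!6 = 6! · Σ_{k=0}^{6} (-1)^k/k!
= 6! - 6!/1! + 6!/2! - 6!/3! + 6!/4! - 6!/5! + 6!/6!
= 720 - 720 + 360 - 120 + 30 - 6 + 1
= 265

265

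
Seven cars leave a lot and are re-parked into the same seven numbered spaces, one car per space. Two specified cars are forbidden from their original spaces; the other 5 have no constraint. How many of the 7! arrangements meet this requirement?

Let A_j be the event that the j-th constrained one is fixed. By inclusion-exclusion over the 2 events:
Σ_{j=0}^{2} (-1)^j C(2,j)(7-j)!
= C(2,0)·7! - C(2,1)·6! + C(2,2)·5!
= 5040 - 1440 + 120
= 3720

3720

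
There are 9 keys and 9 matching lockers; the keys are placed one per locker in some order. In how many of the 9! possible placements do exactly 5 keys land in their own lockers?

1134

Choose which 5 of the 9 are fixed: C(9,5) = 126.
The remaining 4 must be deranged: !4 = 9.
Total: 126 × 9 = 1134.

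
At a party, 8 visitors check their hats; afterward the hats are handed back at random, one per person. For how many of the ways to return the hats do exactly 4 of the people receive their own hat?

630

Pick the 4 fixed positions: C(8,4) = 70 ways.
The remaining 4 must be deranged: !4 = 9.
Total: 70 × 9 = 630.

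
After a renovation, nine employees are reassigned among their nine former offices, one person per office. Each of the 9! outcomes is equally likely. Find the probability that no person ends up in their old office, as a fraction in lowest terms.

Favorable outcomes: !9 = 133496.
Total outcomes: 9! = 362880.
Probability = 133496/362880 = 16687/45360.

16687/45360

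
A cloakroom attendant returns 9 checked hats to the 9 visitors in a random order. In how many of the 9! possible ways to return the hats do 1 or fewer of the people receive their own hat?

Sum C(9,i)·!(9-i) for i = 0..1:
  i=0: C(9,0)·!9 = 1·133496 = 133496
  i=1: C(9,1)·!8 = 9·14833 = 133497
Total = 266993.

266993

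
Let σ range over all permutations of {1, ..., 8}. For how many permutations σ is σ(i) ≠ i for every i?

14833

The subfactorial !8 = [8!/e] (nearest integer).
8! = 40320, and 40320/e ≈ 14832.90, so !8 = 14833.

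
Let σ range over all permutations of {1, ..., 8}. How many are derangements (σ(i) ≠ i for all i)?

Recurrence: !8 = 7·(!7 + !6).
!8 = 7·(1854 + 265) = 7·2119 = 14833

14833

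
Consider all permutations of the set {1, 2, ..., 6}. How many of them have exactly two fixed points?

135

Pick the 2 fixed positions: C(6,2) = 15 ways.
The remaining 4 must be deranged: !4 = 9.
Total: 15 × 9 = 135.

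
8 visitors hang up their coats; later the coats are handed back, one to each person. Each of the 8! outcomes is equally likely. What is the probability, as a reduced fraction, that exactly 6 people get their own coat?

1/1440

Favorable outcomes: C(8,6)·!2 = 28·1 = 28.
Total outcomes: 8! = 40320.
Probability = 28/40320 = 1/1440.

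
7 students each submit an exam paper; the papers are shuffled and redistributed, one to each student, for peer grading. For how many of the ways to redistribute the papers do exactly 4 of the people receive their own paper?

Choose which 4 of the 7 are fixed: C(7,4) = 35.
The other 3 form a derangement: !3 = 2.
Total: 35 × 2 = 70.

70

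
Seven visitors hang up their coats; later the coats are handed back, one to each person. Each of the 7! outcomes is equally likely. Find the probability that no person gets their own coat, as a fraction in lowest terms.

Favorable outcomes: !7 = 1854.
Total outcomes: 7! = 5040.
Probability = 1854/5040 = 103/280.

103/280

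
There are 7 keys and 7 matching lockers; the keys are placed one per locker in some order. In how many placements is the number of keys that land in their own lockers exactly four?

Choose which 4 of the 7 are fixed: C(7,4) = 35.
The remaining 3 must be deranged: !3 = 2.
Total: 35 × 2 = 70.

70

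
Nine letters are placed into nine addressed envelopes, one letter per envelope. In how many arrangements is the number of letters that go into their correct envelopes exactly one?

133497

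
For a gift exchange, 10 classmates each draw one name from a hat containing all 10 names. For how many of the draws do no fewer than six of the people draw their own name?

2176

# with exactly i fixed is C(10,i)·!(10-i); sum over i=6..10:
  i=6: C(10,6)·!4 = 210·9 = 1890
  i=7: C(10,7)·!3 = 120·2 = 240
  i=8: C(10,8)·!2 = 45·1 = 45
  i=9: C(10,9)·!1 = 10·0 = 0
  i=10: C(10,10)·!0 = 1·1 = 1
Total = 2176.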